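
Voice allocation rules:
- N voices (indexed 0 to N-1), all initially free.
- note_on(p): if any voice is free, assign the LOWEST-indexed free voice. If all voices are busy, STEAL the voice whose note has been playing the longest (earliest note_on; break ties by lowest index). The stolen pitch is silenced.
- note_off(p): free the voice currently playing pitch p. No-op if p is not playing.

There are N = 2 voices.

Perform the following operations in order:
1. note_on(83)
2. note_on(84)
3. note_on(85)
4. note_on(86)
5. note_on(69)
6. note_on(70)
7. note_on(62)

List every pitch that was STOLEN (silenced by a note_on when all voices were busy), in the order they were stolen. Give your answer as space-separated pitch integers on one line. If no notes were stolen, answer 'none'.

Op 1: note_on(83): voice 0 is free -> assigned | voices=[83 -]
Op 2: note_on(84): voice 1 is free -> assigned | voices=[83 84]
Op 3: note_on(85): all voices busy, STEAL voice 0 (pitch 83, oldest) -> assign | voices=[85 84]
Op 4: note_on(86): all voices busy, STEAL voice 1 (pitch 84, oldest) -> assign | voices=[85 86]
Op 5: note_on(69): all voices busy, STEAL voice 0 (pitch 85, oldest) -> assign | voices=[69 86]
Op 6: note_on(70): all voices busy, STEAL voice 1 (pitch 86, oldest) -> assign | voices=[69 70]
Op 7: note_on(62): all voices busy, STEAL voice 0 (pitch 69, oldest) -> assign | voices=[62 70]

Answer: 83 84 85 86 69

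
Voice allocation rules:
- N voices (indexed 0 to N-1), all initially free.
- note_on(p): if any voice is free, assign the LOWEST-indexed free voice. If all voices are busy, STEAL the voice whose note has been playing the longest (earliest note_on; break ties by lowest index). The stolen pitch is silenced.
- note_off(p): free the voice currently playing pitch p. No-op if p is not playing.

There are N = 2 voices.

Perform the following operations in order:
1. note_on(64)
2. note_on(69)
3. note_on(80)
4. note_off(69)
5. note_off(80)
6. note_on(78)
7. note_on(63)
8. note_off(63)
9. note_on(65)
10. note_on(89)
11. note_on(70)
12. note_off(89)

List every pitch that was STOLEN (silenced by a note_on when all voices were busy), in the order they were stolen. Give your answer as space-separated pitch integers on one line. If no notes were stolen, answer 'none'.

Op 1: note_on(64): voice 0 is free -> assigned | voices=[64 -]
Op 2: note_on(69): voice 1 is free -> assigned | voices=[64 69]
Op 3: note_on(80): all voices busy, STEAL voice 0 (pitch 64, oldest) -> assign | voices=[80 69]
Op 4: note_off(69): free voice 1 | voices=[80 -]
Op 5: note_off(80): free voice 0 | voices=[- -]
Op 6: note_on(78): voice 0 is free -> assigned | voices=[78 -]
Op 7: note_on(63): voice 1 is free -> assigned | voices=[78 63]
Op 8: note_off(63): free voice 1 | voices=[78 -]
Op 9: note_on(65): voice 1 is free -> assigned | voices=[78 65]
Op 10: note_on(89): all voices busy, STEAL voice 0 (pitch 78, oldest) -> assign | voices=[89 65]
Op 11: note_on(70): all voices busy, STEAL voice 1 (pitch 65, oldest) -> assign | voices=[89 70]
Op 12: note_off(89): free voice 0 | voices=[- 70]

Answer: 64 78 65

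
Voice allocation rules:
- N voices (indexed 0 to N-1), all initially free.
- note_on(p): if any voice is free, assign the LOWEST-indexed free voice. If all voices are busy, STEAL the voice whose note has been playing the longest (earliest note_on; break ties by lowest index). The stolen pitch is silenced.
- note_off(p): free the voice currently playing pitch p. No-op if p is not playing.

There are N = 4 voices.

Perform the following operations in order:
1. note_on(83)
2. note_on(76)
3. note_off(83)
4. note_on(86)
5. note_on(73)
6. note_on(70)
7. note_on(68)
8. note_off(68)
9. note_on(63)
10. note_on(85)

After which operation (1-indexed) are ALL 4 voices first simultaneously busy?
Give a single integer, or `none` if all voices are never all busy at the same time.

Answer: 6

Derivation:
Op 1: note_on(83): voice 0 is free -> assigned | voices=[83 - - -]
Op 2: note_on(76): voice 1 is free -> assigned | voices=[83 76 - -]
Op 3: note_off(83): free voice 0 | voices=[- 76 - -]
Op 4: note_on(86): voice 0 is free -> assigned | voices=[86 76 - -]
Op 5: note_on(73): voice 2 is free -> assigned | voices=[86 76 73 -]
Op 6: note_on(70): voice 3 is free -> assigned | voices=[86 76 73 70]
Op 7: note_on(68): all voices busy, STEAL voice 1 (pitch 76, oldest) -> assign | voices=[86 68 73 70]
Op 8: note_off(68): free voice 1 | voices=[86 - 73 70]
Op 9: note_on(63): voice 1 is free -> assigned | voices=[86 63 73 70]
Op 10: note_on(85): all voices busy, STEAL voice 0 (pitch 86, oldest) -> assign | voices=[85 63 73 70]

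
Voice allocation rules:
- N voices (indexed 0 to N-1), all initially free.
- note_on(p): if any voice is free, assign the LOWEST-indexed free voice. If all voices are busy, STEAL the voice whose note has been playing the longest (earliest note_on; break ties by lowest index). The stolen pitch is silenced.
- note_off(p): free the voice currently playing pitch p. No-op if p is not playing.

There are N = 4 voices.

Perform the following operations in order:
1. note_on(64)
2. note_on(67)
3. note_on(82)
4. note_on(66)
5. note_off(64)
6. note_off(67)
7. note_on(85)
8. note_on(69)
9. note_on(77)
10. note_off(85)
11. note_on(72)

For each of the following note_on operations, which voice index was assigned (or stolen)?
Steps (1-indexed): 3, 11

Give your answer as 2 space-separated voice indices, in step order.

Op 1: note_on(64): voice 0 is free -> assigned | voices=[64 - - -]
Op 2: note_on(67): voice 1 is free -> assigned | voices=[64 67 - -]
Op 3: note_on(82): voice 2 is free -> assigned | voices=[64 67 82 -]
Op 4: note_on(66): voice 3 is free -> assigned | voices=[64 67 82 66]
Op 5: note_off(64): free voice 0 | voices=[- 67 82 66]
Op 6: note_off(67): free voice 1 | voices=[- - 82 66]
Op 7: note_on(85): voice 0 is free -> assigned | voices=[85 - 82 66]
Op 8: note_on(69): voice 1 is free -> assigned | voices=[85 69 82 66]
Op 9: note_on(77): all voices busy, STEAL voice 2 (pitch 82, oldest) -> assign | voices=[85 69 77 66]
Op 10: note_off(85): free voice 0 | voices=[- 69 77 66]
Op 11: note_on(72): voice 0 is free -> assigned | voices=[72 69 77 66]

Answer: 2 0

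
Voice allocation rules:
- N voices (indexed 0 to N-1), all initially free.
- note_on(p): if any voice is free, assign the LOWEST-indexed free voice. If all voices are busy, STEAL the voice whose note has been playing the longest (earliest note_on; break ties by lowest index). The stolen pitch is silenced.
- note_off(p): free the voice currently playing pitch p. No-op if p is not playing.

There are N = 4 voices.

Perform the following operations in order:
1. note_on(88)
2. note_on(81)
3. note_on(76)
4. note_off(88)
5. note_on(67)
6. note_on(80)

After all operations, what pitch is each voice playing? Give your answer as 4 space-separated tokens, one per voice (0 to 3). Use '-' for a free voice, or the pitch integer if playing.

Answer: 67 81 76 80

Derivation:
Op 1: note_on(88): voice 0 is free -> assigned | voices=[88 - - -]
Op 2: note_on(81): voice 1 is free -> assigned | voices=[88 81 - -]
Op 3: note_on(76): voice 2 is free -> assigned | voices=[88 81 76 -]
Op 4: note_off(88): free voice 0 | voices=[- 81 76 -]
Op 5: note_on(67): voice 0 is free -> assigned | voices=[67 81 76 -]
Op 6: note_on(80): voice 3 is free -> assigned | voices=[67 81 76 80]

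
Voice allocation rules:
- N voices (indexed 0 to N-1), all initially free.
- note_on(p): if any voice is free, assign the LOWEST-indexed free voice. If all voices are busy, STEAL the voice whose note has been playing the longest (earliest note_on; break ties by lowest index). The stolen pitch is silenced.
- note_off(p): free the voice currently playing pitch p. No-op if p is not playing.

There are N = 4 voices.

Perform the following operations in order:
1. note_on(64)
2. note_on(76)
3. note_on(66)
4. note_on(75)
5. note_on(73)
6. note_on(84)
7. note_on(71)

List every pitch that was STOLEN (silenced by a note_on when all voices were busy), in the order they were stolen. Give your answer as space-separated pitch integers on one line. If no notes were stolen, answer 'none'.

Answer: 64 76 66

Derivation:
Op 1: note_on(64): voice 0 is free -> assigned | voices=[64 - - -]
Op 2: note_on(76): voice 1 is free -> assigned | voices=[64 76 - -]
Op 3: note_on(66): voice 2 is free -> assigned | voices=[64 76 66 -]
Op 4: note_on(75): voice 3 is free -> assigned | voices=[64 76 66 75]
Op 5: note_on(73): all voices busy, STEAL voice 0 (pitch 64, oldest) -> assign | voices=[73 76 66 75]
Op 6: note_on(84): all voices busy, STEAL voice 1 (pitch 76, oldest) -> assign | voices=[73 84 66 75]
Op 7: note_on(71): all voices busy, STEAL voice 2 (pitch 66, oldest) -> assign | voices=[73 84 71 75]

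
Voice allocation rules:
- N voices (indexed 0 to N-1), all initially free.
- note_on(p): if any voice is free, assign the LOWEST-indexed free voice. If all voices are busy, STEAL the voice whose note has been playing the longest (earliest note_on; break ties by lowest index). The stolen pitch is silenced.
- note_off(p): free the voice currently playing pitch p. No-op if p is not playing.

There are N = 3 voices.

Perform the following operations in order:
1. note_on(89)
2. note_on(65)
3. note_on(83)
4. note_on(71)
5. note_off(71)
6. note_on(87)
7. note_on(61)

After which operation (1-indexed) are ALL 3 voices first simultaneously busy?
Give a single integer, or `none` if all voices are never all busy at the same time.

Op 1: note_on(89): voice 0 is free -> assigned | voices=[89 - -]
Op 2: note_on(65): voice 1 is free -> assigned | voices=[89 65 -]
Op 3: note_on(83): voice 2 is free -> assigned | voices=[89 65 83]
Op 4: note_on(71): all voices busy, STEAL voice 0 (pitch 89, oldest) -> assign | voices=[71 65 83]
Op 5: note_off(71): free voice 0 | voices=[- 65 83]
Op 6: note_on(87): voice 0 is free -> assigned | voices=[87 65 83]
Op 7: note_on(61): all voices busy, STEAL voice 1 (pitch 65, oldest) -> assign | voices=[87 61 83]

Answer: 3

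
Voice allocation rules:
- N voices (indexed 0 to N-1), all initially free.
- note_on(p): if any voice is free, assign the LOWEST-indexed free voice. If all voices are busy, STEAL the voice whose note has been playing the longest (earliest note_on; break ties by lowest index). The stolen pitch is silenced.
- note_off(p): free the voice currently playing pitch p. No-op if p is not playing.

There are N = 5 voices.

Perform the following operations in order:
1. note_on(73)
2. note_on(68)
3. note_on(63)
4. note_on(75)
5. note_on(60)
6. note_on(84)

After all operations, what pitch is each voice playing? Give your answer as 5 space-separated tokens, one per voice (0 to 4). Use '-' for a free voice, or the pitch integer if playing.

Answer: 84 68 63 75 60

Derivation:
Op 1: note_on(73): voice 0 is free -> assigned | voices=[73 - - - -]
Op 2: note_on(68): voice 1 is free -> assigned | voices=[73 68 - - -]
Op 3: note_on(63): voice 2 is free -> assigned | voices=[73 68 63 - -]
Op 4: note_on(75): voice 3 is free -> assigned | voices=[73 68 63 75 -]
Op 5: note_on(60): voice 4 is free -> assigned | voices=[73 68 63 75 60]
Op 6: note_on(84): all voices busy, STEAL voice 0 (pitch 73, oldest) -> assign | voices=[84 68 63 75 60]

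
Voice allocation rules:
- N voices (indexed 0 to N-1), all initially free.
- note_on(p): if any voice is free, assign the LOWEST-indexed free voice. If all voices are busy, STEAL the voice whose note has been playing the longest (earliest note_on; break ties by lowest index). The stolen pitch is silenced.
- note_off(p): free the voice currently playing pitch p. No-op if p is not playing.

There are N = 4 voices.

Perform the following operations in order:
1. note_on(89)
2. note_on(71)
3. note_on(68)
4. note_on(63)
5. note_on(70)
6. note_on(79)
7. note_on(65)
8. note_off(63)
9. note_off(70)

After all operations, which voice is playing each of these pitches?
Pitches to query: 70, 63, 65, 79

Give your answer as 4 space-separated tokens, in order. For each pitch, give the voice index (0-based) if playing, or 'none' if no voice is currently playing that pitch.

Answer: none none 2 1

Derivation:
Op 1: note_on(89): voice 0 is free -> assigned | voices=[89 - - -]
Op 2: note_on(71): voice 1 is free -> assigned | voices=[89 71 - -]
Op 3: note_on(68): voice 2 is free -> assigned | voices=[89 71 68 -]
Op 4: note_on(63): voice 3 is free -> assigned | voices=[89 71 68 63]
Op 5: note_on(70): all voices busy, STEAL voice 0 (pitch 89, oldest) -> assign | voices=[70 71 68 63]
Op 6: note_on(79): all voices busy, STEAL voice 1 (pitch 71, oldest) -> assign | voices=[70 79 68 63]
Op 7: note_on(65): all voices busy, STEAL voice 2 (pitch 68, oldest) -> assign | voices=[70 79 65 63]
Op 8: note_off(63): free voice 3 | voices=[70 79 65 -]
Op 9: note_off(70): free voice 0 | voices=[- 79 65 -]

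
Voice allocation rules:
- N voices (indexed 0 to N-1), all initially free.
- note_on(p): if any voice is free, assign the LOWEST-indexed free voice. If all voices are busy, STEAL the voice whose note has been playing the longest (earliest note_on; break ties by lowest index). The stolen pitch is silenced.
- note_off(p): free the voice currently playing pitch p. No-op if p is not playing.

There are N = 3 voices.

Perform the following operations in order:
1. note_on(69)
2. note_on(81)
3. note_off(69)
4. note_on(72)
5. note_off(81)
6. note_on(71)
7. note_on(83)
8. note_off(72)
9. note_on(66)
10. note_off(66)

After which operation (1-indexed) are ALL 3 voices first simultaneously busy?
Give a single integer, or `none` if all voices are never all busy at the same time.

Answer: 7

Derivation:
Op 1: note_on(69): voice 0 is free -> assigned | voices=[69 - -]
Op 2: note_on(81): voice 1 is free -> assigned | voices=[69 81 -]
Op 3: note_off(69): free voice 0 | voices=[- 81 -]
Op 4: note_on(72): voice 0 is free -> assigned | voices=[72 81 -]
Op 5: note_off(81): free voice 1 | voices=[72 - -]
Op 6: note_on(71): voice 1 is free -> assigned | voices=[72 71 -]
Op 7: note_on(83): voice 2 is free -> assigned | voices=[72 71 83]
Op 8: note_off(72): free voice 0 | voices=[- 71 83]
Op 9: note_on(66): voice 0 is free -> assigned | voices=[66 71 83]
Op 10: note_off(66): free voice 0 | voices=[- 71 83]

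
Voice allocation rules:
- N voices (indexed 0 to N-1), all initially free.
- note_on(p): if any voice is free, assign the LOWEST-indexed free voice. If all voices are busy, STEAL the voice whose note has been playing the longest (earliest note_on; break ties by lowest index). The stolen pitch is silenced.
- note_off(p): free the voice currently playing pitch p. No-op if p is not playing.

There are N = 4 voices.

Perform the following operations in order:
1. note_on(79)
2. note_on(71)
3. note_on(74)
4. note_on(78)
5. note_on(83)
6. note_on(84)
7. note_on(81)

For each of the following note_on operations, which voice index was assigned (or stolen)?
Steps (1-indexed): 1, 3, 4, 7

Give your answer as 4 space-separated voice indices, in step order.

Op 1: note_on(79): voice 0 is free -> assigned | voices=[79 - - -]
Op 2: note_on(71): voice 1 is free -> assigned | voices=[79 71 - -]
Op 3: note_on(74): voice 2 is free -> assigned | voices=[79 71 74 -]
Op 4: note_on(78): voice 3 is free -> assigned | voices=[79 71 74 78]
Op 5: note_on(83): all voices busy, STEAL voice 0 (pitch 79, oldest) -> assign | voices=[83 71 74 78]
Op 6: note_on(84): all voices busy, STEAL voice 1 (pitch 71, oldest) -> assign | voices=[83 84 74 78]
Op 7: note_on(81): all voices busy, STEAL voice 2 (pitch 74, oldest) -> assign | voices=[83 84 81 78]

Answer: 0 2 3 2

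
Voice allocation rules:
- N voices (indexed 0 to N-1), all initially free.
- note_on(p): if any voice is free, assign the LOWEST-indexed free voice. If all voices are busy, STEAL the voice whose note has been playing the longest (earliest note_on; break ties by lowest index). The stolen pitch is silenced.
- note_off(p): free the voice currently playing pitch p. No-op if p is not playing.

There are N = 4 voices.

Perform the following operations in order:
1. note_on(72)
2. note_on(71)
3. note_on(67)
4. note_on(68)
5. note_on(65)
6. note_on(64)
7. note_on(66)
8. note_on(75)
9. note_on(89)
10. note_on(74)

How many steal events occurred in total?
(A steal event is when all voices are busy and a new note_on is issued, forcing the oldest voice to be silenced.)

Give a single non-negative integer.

Answer: 6

Derivation:
Op 1: note_on(72): voice 0 is free -> assigned | voices=[72 - - -]
Op 2: note_on(71): voice 1 is free -> assigned | voices=[72 71 - -]
Op 3: note_on(67): voice 2 is free -> assigned | voices=[72 71 67 -]
Op 4: note_on(68): voice 3 is free -> assigned | voices=[72 71 67 68]
Op 5: note_on(65): all voices busy, STEAL voice 0 (pitch 72, oldest) -> assign | voices=[65 71 67 68]
Op 6: note_on(64): all voices busy, STEAL voice 1 (pitch 71, oldest) -> assign | voices=[65 64 67 68]
Op 7: note_on(66): all voices busy, STEAL voice 2 (pitch 67, oldest) -> assign | voices=[65 64 66 68]
Op 8: note_on(75): all voices busy, STEAL voice 3 (pitch 68, oldest) -> assign | voices=[65 64 66 75]
Op 9: note_on(89): all voices busy, STEAL voice 0 (pitch 65, oldest) -> assign | voices=[89 64 66 75]
Op 10: note_on(74): all voices busy, STEAL voice 1 (pitch 64, oldest) -> assign | voices=[89 74 66 75]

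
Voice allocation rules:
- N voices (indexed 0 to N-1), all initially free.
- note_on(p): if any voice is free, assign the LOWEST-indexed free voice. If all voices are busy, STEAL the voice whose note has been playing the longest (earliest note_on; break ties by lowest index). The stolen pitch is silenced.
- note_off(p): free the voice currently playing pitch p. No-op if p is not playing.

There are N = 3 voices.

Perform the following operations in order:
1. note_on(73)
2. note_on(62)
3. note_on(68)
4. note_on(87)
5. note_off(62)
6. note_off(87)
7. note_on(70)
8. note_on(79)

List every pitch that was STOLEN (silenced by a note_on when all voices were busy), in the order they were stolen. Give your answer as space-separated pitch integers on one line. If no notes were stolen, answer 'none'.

Answer: 73

Derivation:
Op 1: note_on(73): voice 0 is free -> assigned | voices=[73 - -]
Op 2: note_on(62): voice 1 is free -> assigned | voices=[73 62 -]
Op 3: note_on(68): voice 2 is free -> assigned | voices=[73 62 68]
Op 4: note_on(87): all voices busy, STEAL voice 0 (pitch 73, oldest) -> assign | voices=[87 62 68]
Op 5: note_off(62): free voice 1 | voices=[87 - 68]
Op 6: note_off(87): free voice 0 | voices=[- - 68]
Op 7: note_on(70): voice 0 is free -> assigned | voices=[70 - 68]
Op 8: note_on(79): voice 1 is free -> assigned | voices=[70 79 68]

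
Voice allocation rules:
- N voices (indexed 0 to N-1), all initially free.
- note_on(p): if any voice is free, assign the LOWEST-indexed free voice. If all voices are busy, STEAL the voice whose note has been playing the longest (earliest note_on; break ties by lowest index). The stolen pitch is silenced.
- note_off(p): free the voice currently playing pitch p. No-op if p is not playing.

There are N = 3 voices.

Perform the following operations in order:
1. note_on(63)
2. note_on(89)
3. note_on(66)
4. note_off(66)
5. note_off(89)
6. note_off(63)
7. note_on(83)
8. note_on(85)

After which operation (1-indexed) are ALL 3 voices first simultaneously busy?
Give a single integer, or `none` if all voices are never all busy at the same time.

Op 1: note_on(63): voice 0 is free -> assigned | voices=[63 - -]
Op 2: note_on(89): voice 1 is free -> assigned | voices=[63 89 -]
Op 3: note_on(66): voice 2 is free -> assigned | voices=[63 89 66]
Op 4: note_off(66): free voice 2 | voices=[63 89 -]
Op 5: note_off(89): free voice 1 | voices=[63 - -]
Op 6: note_off(63): free voice 0 | voices=[- - -]
Op 7: note_on(83): voice 0 is free -> assigned | voices=[83 - -]
Op 8: note_on(85): voice 1 is free -> assigned | voices=[83 85 -]

Answer: 3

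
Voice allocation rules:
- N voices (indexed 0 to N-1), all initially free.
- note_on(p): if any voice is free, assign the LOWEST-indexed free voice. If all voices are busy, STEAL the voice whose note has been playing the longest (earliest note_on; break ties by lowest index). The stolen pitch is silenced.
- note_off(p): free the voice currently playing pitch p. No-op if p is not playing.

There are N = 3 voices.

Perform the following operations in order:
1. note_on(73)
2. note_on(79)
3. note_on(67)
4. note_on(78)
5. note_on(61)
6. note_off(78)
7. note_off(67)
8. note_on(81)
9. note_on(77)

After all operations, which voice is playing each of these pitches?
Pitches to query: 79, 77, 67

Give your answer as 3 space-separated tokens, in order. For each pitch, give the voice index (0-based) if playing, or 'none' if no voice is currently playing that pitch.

Op 1: note_on(73): voice 0 is free -> assigned | voices=[73 - -]
Op 2: note_on(79): voice 1 is free -> assigned | voices=[73 79 -]
Op 3: note_on(67): voice 2 is free -> assigned | voices=[73 79 67]
Op 4: note_on(78): all voices busy, STEAL voice 0 (pitch 73, oldest) -> assign | voices=[78 79 67]
Op 5: note_on(61): all voices busy, STEAL voice 1 (pitch 79, oldest) -> assign | voices=[78 61 67]
Op 6: note_off(78): free voice 0 | voices=[- 61 67]
Op 7: note_off(67): free voice 2 | voices=[- 61 -]
Op 8: note_on(81): voice 0 is free -> assigned | voices=[81 61 -]
Op 9: note_on(77): voice 2 is free -> assigned | voices=[81 61 77]

Answer: none 2 none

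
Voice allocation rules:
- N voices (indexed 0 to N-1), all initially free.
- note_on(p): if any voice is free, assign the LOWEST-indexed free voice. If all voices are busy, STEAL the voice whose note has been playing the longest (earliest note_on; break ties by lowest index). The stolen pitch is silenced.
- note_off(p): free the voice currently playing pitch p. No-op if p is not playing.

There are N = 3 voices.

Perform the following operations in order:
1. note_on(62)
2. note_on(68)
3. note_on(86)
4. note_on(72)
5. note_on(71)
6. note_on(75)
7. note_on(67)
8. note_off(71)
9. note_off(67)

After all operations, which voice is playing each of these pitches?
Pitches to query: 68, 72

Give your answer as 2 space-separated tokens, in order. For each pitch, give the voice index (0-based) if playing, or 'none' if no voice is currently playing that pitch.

Answer: none none

Derivation:
Op 1: note_on(62): voice 0 is free -> assigned | voices=[62 - -]
Op 2: note_on(68): voice 1 is free -> assigned | voices=[62 68 -]
Op 3: note_on(86): voice 2 is free -> assigned | voices=[62 68 86]
Op 4: note_on(72): all voices busy, STEAL voice 0 (pitch 62, oldest) -> assign | voices=[72 68 86]
Op 5: note_on(71): all voices busy, STEAL voice 1 (pitch 68, oldest) -> assign | voices=[72 71 86]
Op 6: note_on(75): all voices busy, STEAL voice 2 (pitch 86, oldest) -> assign | voices=[72 71 75]
Op 7: note_on(67): all voices busy, STEAL voice 0 (pitch 72, oldest) -> assign | voices=[67 71 75]
Op 8: note_off(71): free voice 1 | voices=[67 - 75]
Op 9: note_off(67): free voice 0 | voices=[- - 75]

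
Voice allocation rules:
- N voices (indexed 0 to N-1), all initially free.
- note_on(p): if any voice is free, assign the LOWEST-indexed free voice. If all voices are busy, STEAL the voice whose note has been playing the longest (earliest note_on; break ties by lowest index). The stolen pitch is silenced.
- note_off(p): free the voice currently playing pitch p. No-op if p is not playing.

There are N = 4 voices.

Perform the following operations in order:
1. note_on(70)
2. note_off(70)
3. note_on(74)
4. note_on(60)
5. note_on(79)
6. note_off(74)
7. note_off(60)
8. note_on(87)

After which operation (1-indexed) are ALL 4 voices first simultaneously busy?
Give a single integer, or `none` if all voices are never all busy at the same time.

Op 1: note_on(70): voice 0 is free -> assigned | voices=[70 - - -]
Op 2: note_off(70): free voice 0 | voices=[- - - -]
Op 3: note_on(74): voice 0 is free -> assigned | voices=[74 - - -]
Op 4: note_on(60): voice 1 is free -> assigned | voices=[74 60 - -]
Op 5: note_on(79): voice 2 is free -> assigned | voices=[74 60 79 -]
Op 6: note_off(74): free voice 0 | voices=[- 60 79 -]
Op 7: note_off(60): free voice 1 | voices=[- - 79 -]
Op 8: note_on(87): voice 0 is free -> assigned | voices=[87 - 79 -]

Answer: none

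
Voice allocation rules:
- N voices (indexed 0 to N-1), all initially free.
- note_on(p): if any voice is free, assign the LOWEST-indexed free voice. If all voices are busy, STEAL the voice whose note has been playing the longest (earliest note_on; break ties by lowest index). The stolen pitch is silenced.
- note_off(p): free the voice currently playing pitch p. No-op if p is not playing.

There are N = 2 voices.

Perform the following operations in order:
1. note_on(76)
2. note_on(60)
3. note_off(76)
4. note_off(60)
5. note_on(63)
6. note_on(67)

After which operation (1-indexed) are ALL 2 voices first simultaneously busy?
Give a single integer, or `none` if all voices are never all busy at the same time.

Op 1: note_on(76): voice 0 is free -> assigned | voices=[76 -]
Op 2: note_on(60): voice 1 is free -> assigned | voices=[76 60]
Op 3: note_off(76): free voice 0 | voices=[- 60]
Op 4: note_off(60): free voice 1 | voices=[- -]
Op 5: note_on(63): voice 0 is free -> assigned | voices=[63 -]
Op 6: note_on(67): voice 1 is free -> assigned | voices=[63 67]

Answer: 2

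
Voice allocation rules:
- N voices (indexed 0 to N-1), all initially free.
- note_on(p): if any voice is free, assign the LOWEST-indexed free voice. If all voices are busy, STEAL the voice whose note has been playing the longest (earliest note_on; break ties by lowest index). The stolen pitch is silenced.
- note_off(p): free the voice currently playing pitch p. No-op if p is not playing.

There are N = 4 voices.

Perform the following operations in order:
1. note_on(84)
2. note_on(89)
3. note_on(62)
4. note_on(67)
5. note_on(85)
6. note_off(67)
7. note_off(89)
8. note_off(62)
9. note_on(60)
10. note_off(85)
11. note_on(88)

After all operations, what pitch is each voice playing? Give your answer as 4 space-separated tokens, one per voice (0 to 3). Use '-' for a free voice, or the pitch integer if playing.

Op 1: note_on(84): voice 0 is free -> assigned | voices=[84 - - -]
Op 2: note_on(89): voice 1 is free -> assigned | voices=[84 89 - -]
Op 3: note_on(62): voice 2 is free -> assigned | voices=[84 89 62 -]
Op 4: note_on(67): voice 3 is free -> assigned | voices=[84 89 62 67]
Op 5: note_on(85): all voices busy, STEAL voice 0 (pitch 84, oldest) -> assign | voices=[85 89 62 67]
Op 6: note_off(67): free voice 3 | voices=[85 89 62 -]
Op 7: note_off(89): free voice 1 | voices=[85 - 62 -]
Op 8: note_off(62): free voice 2 | voices=[85 - - -]
Op 9: note_on(60): voice 1 is free -> assigned | voices=[85 60 - -]
Op 10: note_off(85): free voice 0 | voices=[- 60 - -]
Op 11: note_on(88): voice 0 is free -> assigned | voices=[88 60 - -]

Answer: 88 60 - -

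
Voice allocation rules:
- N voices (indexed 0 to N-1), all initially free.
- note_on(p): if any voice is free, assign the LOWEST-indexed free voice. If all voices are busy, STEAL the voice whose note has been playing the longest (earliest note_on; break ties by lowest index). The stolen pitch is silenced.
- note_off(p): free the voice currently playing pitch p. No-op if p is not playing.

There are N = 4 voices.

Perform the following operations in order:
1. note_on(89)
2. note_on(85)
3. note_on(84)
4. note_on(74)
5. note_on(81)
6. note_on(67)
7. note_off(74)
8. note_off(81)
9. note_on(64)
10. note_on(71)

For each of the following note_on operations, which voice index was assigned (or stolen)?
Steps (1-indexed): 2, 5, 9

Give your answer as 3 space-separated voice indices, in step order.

Answer: 1 0 0

Derivation:
Op 1: note_on(89): voice 0 is free -> assigned | voices=[89 - - -]
Op 2: note_on(85): voice 1 is free -> assigned | voices=[89 85 - -]
Op 3: note_on(84): voice 2 is free -> assigned | voices=[89 85 84 -]
Op 4: note_on(74): voice 3 is free -> assigned | voices=[89 85 84 74]
Op 5: note_on(81): all voices busy, STEAL voice 0 (pitch 89, oldest) -> assign | voices=[81 85 84 74]
Op 6: note_on(67): all voices busy, STEAL voice 1 (pitch 85, oldest) -> assign | voices=[81 67 84 74]
Op 7: note_off(74): free voice 3 | voices=[81 67 84 -]
Op 8: note_off(81): free voice 0 | voices=[- 67 84 -]
Op 9: note_on(64): voice 0 is free -> assigned | voices=[64 67 84 -]
Op 10: note_on(71): voice 3 is free -> assigned | voices=[64 67 84 71]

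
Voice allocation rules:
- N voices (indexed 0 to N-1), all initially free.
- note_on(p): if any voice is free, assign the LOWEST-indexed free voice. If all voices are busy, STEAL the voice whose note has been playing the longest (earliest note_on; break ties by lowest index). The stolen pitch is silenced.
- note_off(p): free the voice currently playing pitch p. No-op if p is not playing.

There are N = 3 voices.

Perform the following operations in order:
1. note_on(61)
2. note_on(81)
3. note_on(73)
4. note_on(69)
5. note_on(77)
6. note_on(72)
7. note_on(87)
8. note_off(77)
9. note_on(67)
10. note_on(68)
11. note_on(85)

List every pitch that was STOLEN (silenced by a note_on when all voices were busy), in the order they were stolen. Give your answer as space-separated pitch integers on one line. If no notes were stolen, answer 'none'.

Answer: 61 81 73 69 72 87

Derivation:
Op 1: note_on(61): voice 0 is free -> assigned | voices=[61 - -]
Op 2: note_on(81): voice 1 is free -> assigned | voices=[61 81 -]
Op 3: note_on(73): voice 2 is free -> assigned | voices=[61 81 73]
Op 4: note_on(69): all voices busy, STEAL voice 0 (pitch 61, oldest) -> assign | voices=[69 81 73]
Op 5: note_on(77): all voices busy, STEAL voice 1 (pitch 81, oldest) -> assign | voices=[69 77 73]
Op 6: note_on(72): all voices busy, STEAL voice 2 (pitch 73, oldest) -> assign | voices=[69 77 72]
Op 7: note_on(87): all voices busy, STEAL voice 0 (pitch 69, oldest) -> assign | voices=[87 77 72]
Op 8: note_off(77): free voice 1 | voices=[87 - 72]
Op 9: note_on(67): voice 1 is free -> assigned | voices=[87 67 72]
Op 10: note_on(68): all voices busy, STEAL voice 2 (pitch 72, oldest) -> assign | voices=[87 67 68]
Op 11: note_on(85): all voices busy, STEAL voice 0 (pitch 87, oldest) -> assign | voices=[85 67 68]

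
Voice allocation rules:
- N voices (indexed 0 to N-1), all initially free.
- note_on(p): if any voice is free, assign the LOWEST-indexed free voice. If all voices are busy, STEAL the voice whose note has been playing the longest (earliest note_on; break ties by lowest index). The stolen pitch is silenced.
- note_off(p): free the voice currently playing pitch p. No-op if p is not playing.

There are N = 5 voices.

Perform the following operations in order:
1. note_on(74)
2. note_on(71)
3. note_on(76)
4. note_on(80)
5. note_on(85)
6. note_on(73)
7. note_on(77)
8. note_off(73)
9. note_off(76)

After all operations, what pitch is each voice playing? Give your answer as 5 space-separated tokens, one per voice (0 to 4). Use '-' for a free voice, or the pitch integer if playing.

Op 1: note_on(74): voice 0 is free -> assigned | voices=[74 - - - -]
Op 2: note_on(71): voice 1 is free -> assigned | voices=[74 71 - - -]
Op 3: note_on(76): voice 2 is free -> assigned | voices=[74 71 76 - -]
Op 4: note_on(80): voice 3 is free -> assigned | voices=[74 71 76 80 -]
Op 5: note_on(85): voice 4 is free -> assigned | voices=[74 71 76 80 85]
Op 6: note_on(73): all voices busy, STEAL voice 0 (pitch 74, oldest) -> assign | voices=[73 71 76 80 85]
Op 7: note_on(77): all voices busy, STEAL voice 1 (pitch 71, oldest) -> assign | voices=[73 77 76 80 85]
Op 8: note_off(73): free voice 0 | voices=[- 77 76 80 85]
Op 9: note_off(76): free voice 2 | voices=[- 77 - 80 85]

Answer: - 77 - 80 85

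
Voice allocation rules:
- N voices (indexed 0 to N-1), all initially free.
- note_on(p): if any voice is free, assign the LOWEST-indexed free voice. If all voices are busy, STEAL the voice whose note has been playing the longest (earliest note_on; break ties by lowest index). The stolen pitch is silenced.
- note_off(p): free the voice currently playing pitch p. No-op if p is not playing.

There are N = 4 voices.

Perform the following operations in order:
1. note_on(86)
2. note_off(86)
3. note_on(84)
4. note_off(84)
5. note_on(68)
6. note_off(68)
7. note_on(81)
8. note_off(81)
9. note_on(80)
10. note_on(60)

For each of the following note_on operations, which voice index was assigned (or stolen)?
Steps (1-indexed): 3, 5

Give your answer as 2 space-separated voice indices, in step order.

Answer: 0 0

Derivation:
Op 1: note_on(86): voice 0 is free -> assigned | voices=[86 - - -]
Op 2: note_off(86): free voice 0 | voices=[- - - -]
Op 3: note_on(84): voice 0 is free -> assigned | voices=[84 - - -]
Op 4: note_off(84): free voice 0 | voices=[- - - -]
Op 5: note_on(68): voice 0 is free -> assigned | voices=[68 - - -]
Op 6: note_off(68): free voice 0 | voices=[- - - -]
Op 7: note_on(81): voice 0 is free -> assigned | voices=[81 - - -]
Op 8: note_off(81): free voice 0 | voices=[- - - -]
Op 9: note_on(80): voice 0 is free -> assigned | voices=[80 - - -]
Op 10: note_on(60): voice 1 is free -> assigned | voices=[80 60 - -]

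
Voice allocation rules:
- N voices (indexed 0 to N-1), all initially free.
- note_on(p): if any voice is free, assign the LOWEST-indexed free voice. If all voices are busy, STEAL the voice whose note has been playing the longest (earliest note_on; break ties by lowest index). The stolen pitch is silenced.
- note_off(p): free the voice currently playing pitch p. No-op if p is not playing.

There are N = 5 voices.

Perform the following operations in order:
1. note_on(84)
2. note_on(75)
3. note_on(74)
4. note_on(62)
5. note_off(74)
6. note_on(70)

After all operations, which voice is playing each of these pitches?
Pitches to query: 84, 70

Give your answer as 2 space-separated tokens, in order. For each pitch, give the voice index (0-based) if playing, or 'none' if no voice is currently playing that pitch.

Op 1: note_on(84): voice 0 is free -> assigned | voices=[84 - - - -]
Op 2: note_on(75): voice 1 is free -> assigned | voices=[84 75 - - -]
Op 3: note_on(74): voice 2 is free -> assigned | voices=[84 75 74 - -]
Op 4: note_on(62): voice 3 is free -> assigned | voices=[84 75 74 62 -]
Op 5: note_off(74): free voice 2 | voices=[84 75 - 62 -]
Op 6: note_on(70): voice 2 is free -> assigned | voices=[84 75 70 62 -]

Answer: 0 2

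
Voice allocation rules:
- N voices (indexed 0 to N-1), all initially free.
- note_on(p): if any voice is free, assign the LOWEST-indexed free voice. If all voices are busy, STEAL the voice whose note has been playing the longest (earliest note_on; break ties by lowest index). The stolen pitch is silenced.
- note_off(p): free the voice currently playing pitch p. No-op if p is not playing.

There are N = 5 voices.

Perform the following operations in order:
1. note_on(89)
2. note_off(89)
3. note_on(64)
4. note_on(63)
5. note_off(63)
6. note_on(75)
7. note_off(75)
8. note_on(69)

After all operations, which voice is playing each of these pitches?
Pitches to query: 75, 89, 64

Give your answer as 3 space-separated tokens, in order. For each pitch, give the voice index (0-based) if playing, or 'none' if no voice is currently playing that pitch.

Answer: none none 0

Derivation:
Op 1: note_on(89): voice 0 is free -> assigned | voices=[89 - - - -]
Op 2: note_off(89): free voice 0 | voices=[- - - - -]
Op 3: note_on(64): voice 0 is free -> assigned | voices=[64 - - - -]
Op 4: note_on(63): voice 1 is free -> assigned | voices=[64 63 - - -]
Op 5: note_off(63): free voice 1 | voices=[64 - - - -]
Op 6: note_on(75): voice 1 is free -> assigned | voices=[64 75 - - -]
Op 7: note_off(75): free voice 1 | voices=[64 - - - -]
Op 8: note_on(69): voice 1 is free -> assigned | voices=[64 69 - - -]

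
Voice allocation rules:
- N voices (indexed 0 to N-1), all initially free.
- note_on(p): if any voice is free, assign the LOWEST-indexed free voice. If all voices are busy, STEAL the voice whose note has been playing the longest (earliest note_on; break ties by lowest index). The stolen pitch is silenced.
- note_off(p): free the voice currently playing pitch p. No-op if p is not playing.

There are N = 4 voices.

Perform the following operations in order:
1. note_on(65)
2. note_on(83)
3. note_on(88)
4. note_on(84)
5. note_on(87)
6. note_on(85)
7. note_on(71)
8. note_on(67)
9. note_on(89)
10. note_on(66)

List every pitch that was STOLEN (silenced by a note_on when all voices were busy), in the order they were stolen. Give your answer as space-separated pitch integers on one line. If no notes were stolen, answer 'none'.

Answer: 65 83 88 84 87 85

Derivation:
Op 1: note_on(65): voice 0 is free -> assigned | voices=[65 - - -]
Op 2: note_on(83): voice 1 is free -> assigned | voices=[65 83 - -]
Op 3: note_on(88): voice 2 is free -> assigned | voices=[65 83 88 -]
Op 4: note_on(84): voice 3 is free -> assigned | voices=[65 83 88 84]
Op 5: note_on(87): all voices busy, STEAL voice 0 (pitch 65, oldest) -> assign | voices=[87 83 88 84]
Op 6: note_on(85): all voices busy, STEAL voice 1 (pitch 83, oldest) -> assign | voices=[87 85 88 84]
Op 7: note_on(71): all voices busy, STEAL voice 2 (pitch 88, oldest) -> assign | voices=[87 85 71 84]
Op 8: note_on(67): all voices busy, STEAL voice 3 (pitch 84, oldest) -> assign | voices=[87 85 71 67]
Op 9: note_on(89): all voices busy, STEAL voice 0 (pitch 87, oldest) -> assign | voices=[89 85 71 67]
Op 10: note_on(66): all voices busy, STEAL voice 1 (pitch 85, oldest) -> assign | voices=[89 66 71 67]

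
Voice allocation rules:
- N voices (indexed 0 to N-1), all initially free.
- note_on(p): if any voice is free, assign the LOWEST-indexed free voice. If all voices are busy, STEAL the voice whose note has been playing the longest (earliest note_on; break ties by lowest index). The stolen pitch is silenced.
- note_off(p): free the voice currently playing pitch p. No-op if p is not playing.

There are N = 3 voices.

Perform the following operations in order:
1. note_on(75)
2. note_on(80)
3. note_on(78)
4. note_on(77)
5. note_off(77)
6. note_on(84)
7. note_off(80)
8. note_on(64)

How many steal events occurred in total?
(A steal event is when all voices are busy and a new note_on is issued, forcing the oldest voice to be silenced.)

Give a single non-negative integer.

Op 1: note_on(75): voice 0 is free -> assigned | voices=[75 - -]
Op 2: note_on(80): voice 1 is free -> assigned | voices=[75 80 -]
Op 3: note_on(78): voice 2 is free -> assigned | voices=[75 80 78]
Op 4: note_on(77): all voices busy, STEAL voice 0 (pitch 75, oldest) -> assign | voices=[77 80 78]
Op 5: note_off(77): free voice 0 | voices=[- 80 78]
Op 6: note_on(84): voice 0 is free -> assigned | voices=[84 80 78]
Op 7: note_off(80): free voice 1 | voices=[84 - 78]
Op 8: note_on(64): voice 1 is free -> assigned | voices=[84 64 78]

Answer: 1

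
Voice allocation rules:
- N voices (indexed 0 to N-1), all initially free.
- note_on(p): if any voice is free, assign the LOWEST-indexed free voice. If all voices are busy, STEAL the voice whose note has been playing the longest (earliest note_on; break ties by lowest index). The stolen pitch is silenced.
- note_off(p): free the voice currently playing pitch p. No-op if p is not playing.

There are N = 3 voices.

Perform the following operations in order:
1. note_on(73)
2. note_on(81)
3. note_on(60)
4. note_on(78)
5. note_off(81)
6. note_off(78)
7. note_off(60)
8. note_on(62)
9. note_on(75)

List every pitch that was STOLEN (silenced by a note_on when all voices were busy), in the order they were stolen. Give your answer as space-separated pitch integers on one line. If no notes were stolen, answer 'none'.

Op 1: note_on(73): voice 0 is free -> assigned | voices=[73 - -]
Op 2: note_on(81): voice 1 is free -> assigned | voices=[73 81 -]
Op 3: note_on(60): voice 2 is free -> assigned | voices=[73 81 60]
Op 4: note_on(78): all voices busy, STEAL voice 0 (pitch 73, oldest) -> assign | voices=[78 81 60]
Op 5: note_off(81): free voice 1 | voices=[78 - 60]
Op 6: note_off(78): free voice 0 | voices=[- - 60]
Op 7: note_off(60): free voice 2 | voices=[- - -]
Op 8: note_on(62): voice 0 is free -> assigned | voices=[62 - -]
Op 9: note_on(75): voice 1 is free -> assigned | voices=[62 75 -]

Answer: 73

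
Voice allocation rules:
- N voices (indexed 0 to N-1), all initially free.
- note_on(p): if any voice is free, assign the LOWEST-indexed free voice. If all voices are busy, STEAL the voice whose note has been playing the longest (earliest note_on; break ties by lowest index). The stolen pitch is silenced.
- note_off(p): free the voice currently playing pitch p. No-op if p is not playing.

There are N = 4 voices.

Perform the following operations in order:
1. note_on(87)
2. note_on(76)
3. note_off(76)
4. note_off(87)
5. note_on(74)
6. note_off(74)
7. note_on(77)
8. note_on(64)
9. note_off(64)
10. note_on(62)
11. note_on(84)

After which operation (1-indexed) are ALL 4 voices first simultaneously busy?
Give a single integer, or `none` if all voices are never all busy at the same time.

Op 1: note_on(87): voice 0 is free -> assigned | voices=[87 - - -]
Op 2: note_on(76): voice 1 is free -> assigned | voices=[87 76 - -]
Op 3: note_off(76): free voice 1 | voices=[87 - - -]
Op 4: note_off(87): free voice 0 | voices=[- - - -]
Op 5: note_on(74): voice 0 is free -> assigned | voices=[74 - - -]
Op 6: note_off(74): free voice 0 | voices=[- - - -]
Op 7: note_on(77): voice 0 is free -> assigned | voices=[77 - - -]
Op 8: note_on(64): voice 1 is free -> assigned | voices=[77 64 - -]
Op 9: note_off(64): free voice 1 | voices=[77 - - -]
Op 10: note_on(62): voice 1 is free -> assigned | voices=[77 62 - -]
Op 11: note_on(84): voice 2 is free -> assigned | voices=[77 62 84 -]

Answer: none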